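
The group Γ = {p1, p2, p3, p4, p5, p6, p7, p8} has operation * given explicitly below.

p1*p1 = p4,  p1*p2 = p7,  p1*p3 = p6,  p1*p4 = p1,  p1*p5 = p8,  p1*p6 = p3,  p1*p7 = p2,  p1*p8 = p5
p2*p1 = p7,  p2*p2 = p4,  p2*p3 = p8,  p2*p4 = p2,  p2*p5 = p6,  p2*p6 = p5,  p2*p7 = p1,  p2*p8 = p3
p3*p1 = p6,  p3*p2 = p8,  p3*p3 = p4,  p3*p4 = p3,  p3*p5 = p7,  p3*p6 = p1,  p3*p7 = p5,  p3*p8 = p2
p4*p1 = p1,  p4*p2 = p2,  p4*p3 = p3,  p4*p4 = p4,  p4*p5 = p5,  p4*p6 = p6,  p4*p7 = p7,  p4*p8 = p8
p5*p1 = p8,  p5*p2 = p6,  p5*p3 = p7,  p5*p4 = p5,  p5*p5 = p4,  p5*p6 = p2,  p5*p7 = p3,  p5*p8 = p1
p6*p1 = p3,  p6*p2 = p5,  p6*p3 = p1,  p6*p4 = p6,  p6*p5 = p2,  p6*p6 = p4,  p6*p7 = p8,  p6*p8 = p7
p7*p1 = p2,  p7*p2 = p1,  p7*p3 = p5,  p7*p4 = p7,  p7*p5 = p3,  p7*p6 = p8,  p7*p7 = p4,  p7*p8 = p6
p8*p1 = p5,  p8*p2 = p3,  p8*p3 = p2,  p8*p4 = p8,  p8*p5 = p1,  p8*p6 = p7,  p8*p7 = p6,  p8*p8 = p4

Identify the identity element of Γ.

The identity e satisfies e * x = x for all x, so its row in the table reproduces the column headers.
Row p4 reads: p1, p2, p3, p4, p5, p6, p7, p8 — exactly the header order. So p4 is the identity.

p4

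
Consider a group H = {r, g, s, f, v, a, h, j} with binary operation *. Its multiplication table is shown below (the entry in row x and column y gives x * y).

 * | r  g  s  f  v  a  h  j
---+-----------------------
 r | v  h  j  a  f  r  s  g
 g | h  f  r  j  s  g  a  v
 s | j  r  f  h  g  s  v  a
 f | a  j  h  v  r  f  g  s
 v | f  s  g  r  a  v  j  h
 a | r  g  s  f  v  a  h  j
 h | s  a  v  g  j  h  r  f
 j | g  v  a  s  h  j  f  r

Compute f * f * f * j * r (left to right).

h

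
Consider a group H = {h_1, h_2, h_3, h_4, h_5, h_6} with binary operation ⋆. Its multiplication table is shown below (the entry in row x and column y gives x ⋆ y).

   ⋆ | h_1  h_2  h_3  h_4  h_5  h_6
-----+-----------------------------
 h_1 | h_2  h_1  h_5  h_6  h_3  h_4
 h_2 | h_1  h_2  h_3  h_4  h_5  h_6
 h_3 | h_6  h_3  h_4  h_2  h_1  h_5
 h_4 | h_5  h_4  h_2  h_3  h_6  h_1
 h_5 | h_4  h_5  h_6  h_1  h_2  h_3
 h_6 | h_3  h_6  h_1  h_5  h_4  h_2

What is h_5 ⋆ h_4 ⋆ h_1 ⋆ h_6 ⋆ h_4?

h_5

h_5 ⋆ h_4 = h_1
h_1 ⋆ h_1 = h_2
h_2 ⋆ h_6 = h_6
h_6 ⋆ h_4 = h_5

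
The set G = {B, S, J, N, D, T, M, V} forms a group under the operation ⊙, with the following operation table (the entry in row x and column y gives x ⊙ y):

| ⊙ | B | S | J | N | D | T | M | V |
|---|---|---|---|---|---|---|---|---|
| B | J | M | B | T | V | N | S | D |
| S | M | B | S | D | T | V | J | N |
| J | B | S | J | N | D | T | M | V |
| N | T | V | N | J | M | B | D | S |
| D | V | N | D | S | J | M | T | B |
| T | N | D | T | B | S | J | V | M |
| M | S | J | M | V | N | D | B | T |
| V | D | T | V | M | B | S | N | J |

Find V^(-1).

First locate the identity: row J matches the header, so J is the identity.
Scan row V for J: V ⊙ V = J. Hence V^(-1) = V.

V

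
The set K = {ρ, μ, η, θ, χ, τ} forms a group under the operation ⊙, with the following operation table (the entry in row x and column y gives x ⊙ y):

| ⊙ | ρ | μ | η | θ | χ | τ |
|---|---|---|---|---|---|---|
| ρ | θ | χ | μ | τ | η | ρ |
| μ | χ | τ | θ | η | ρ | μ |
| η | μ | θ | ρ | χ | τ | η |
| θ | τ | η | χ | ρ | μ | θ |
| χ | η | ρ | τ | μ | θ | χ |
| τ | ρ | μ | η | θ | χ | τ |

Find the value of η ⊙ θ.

χ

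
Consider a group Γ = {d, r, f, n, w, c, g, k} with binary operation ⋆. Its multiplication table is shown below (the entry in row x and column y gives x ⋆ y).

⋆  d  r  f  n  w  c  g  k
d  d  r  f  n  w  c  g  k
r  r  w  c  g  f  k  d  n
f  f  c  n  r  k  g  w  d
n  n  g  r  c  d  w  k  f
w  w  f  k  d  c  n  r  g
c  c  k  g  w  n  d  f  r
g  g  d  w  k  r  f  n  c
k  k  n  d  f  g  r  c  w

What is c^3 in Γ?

c

c^1 = c
c^2 = c ⋆ c = d
c^3 = d ⋆ c = c
(Structurally, Γ here is isomorphic to the cyclic group Z_8.)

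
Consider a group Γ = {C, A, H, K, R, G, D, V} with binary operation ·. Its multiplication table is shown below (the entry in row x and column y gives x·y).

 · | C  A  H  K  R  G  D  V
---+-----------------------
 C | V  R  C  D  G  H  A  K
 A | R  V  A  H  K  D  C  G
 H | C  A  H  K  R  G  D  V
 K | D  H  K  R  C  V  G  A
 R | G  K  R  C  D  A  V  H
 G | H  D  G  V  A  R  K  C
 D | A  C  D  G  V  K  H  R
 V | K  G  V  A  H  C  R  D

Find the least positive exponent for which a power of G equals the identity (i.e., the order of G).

8

The identity element is H (its row matches the header).
G^1 = G
G^2 = G·G = R
G^3 = R·G = A
G^4 = A·G = D
G^5 = D·G = K
G^6 = K·G = V
G^7 = V·G = C
G^8 = C·G = H
The first power of G equal to the identity is G^8, so ord(G) = 8.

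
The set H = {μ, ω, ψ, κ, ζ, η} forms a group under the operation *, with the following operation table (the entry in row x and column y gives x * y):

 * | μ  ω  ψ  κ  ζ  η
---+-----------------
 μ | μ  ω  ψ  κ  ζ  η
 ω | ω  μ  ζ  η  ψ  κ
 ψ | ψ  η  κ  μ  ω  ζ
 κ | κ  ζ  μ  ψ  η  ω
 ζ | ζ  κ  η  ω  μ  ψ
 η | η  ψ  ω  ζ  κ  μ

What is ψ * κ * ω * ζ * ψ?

κ

ψ * κ = μ
μ * ω = ω
ω * ζ = ψ
ψ * ψ = κ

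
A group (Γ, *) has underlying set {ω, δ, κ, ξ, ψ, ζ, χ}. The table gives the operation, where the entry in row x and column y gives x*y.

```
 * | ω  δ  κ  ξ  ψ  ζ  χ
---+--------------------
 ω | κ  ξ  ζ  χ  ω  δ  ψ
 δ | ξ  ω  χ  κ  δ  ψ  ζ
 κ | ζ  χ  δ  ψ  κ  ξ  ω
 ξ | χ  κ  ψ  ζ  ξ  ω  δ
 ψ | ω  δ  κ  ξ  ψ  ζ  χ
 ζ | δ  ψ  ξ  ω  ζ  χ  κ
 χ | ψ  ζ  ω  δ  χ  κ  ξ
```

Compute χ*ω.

Read row χ, column ω: χ*ω = ψ.

ψ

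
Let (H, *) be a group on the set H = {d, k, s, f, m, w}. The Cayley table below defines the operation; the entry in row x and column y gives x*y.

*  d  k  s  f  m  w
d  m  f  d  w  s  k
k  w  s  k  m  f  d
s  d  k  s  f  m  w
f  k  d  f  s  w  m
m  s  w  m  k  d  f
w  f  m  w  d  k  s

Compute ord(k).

2

The identity element is s (its row matches the header).
k^1 = k
k^2 = k*k = s
The first power of k equal to the identity is k^2, so ord(k) = 2.
(Structurally, H here is isomorphic to the symmetric group S_3.)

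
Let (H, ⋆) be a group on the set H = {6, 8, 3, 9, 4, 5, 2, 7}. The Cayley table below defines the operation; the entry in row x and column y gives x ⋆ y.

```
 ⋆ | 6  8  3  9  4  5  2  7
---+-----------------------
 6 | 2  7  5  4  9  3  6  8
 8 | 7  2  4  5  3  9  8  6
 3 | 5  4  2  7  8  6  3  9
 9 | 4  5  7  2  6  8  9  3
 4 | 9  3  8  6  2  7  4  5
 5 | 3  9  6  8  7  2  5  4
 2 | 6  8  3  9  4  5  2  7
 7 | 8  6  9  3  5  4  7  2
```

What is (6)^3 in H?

6^1 = 6
6^2 = 6 ⋆ 6 = 2
6^3 = 2 ⋆ 6 = 6

6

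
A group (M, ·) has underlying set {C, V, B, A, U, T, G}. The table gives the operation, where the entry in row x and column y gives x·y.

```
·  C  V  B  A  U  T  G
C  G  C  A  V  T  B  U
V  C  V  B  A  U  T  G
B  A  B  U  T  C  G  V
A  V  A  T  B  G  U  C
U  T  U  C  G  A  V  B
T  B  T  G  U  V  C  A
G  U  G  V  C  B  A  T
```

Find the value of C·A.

V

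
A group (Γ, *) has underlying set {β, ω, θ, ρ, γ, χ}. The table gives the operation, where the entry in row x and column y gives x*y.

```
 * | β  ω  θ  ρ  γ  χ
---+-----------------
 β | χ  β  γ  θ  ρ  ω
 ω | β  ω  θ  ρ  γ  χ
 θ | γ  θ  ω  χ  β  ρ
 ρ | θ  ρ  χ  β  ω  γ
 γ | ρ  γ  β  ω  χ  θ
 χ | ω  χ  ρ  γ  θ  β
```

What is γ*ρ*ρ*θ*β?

ω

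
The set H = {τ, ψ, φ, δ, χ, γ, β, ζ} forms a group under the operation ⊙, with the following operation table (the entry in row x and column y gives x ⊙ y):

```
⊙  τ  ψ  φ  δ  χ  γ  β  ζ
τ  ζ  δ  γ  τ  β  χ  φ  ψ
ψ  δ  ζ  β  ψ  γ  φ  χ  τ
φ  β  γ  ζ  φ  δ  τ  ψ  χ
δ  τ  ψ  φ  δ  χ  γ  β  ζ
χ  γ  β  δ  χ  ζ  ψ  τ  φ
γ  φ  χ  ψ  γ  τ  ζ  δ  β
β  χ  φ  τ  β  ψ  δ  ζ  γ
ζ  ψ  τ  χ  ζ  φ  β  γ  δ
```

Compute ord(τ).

The identity element is δ (its row matches the header).
τ^1 = τ
τ^2 = τ ⊙ τ = ζ
τ^3 = ζ ⊙ τ = ψ
τ^4 = ψ ⊙ τ = δ
The first power of τ equal to the identity is τ^4, so ord(τ) = 4.

4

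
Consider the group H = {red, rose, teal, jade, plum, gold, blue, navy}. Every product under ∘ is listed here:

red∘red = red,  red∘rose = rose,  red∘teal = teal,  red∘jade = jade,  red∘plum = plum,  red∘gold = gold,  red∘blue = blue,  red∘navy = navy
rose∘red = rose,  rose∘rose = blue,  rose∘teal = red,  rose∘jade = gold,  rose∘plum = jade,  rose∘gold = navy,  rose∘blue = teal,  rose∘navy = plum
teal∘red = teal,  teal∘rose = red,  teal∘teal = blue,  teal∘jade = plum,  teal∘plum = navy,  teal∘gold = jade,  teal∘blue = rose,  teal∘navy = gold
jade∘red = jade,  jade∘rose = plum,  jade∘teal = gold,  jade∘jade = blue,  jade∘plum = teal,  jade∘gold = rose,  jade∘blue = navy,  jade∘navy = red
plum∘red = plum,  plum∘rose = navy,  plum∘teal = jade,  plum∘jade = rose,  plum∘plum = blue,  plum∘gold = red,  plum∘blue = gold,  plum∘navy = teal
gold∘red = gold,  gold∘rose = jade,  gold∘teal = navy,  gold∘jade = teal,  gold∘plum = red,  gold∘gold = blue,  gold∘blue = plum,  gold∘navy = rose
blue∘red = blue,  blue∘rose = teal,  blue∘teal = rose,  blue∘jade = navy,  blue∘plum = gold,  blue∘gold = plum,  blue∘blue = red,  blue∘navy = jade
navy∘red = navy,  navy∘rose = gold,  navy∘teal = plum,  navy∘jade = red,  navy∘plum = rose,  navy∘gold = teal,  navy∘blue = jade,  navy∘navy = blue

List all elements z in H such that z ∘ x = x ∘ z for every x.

An element z is central iff its row equals its column in the table.
For navy: navy ∘ plum = rose ≠ teal = plum ∘ navy, so navy ∉ Z.
Checking each element this way leaves Z(H) = {blue, red}.

{blue, red}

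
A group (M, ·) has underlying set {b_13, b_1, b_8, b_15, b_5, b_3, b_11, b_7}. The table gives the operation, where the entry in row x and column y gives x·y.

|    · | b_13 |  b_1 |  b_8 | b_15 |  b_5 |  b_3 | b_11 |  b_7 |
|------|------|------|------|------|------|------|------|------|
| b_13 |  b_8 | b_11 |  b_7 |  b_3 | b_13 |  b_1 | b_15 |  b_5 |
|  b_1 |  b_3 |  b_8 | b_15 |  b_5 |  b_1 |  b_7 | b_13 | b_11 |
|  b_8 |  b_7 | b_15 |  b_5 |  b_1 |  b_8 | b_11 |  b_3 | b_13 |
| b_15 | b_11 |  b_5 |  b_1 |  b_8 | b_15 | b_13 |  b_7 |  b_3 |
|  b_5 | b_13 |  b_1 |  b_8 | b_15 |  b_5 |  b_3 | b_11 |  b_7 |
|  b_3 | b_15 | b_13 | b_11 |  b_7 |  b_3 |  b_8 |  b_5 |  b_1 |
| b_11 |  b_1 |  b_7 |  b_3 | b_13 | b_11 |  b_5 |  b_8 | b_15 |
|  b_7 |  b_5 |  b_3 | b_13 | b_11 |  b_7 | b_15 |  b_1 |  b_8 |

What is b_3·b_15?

Read row b_3, column b_15: b_3·b_15 = b_7.

b_7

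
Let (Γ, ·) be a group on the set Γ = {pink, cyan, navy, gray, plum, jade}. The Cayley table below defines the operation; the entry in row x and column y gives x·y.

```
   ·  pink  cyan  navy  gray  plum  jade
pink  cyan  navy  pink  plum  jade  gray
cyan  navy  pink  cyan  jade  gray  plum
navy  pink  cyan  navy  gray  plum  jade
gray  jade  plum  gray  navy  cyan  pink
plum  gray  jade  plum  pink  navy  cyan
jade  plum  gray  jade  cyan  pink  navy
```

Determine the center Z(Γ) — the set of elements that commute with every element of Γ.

{navy}

An element z is central iff its row equals its column in the table.
For plum: plum·cyan = jade ≠ gray = cyan·plum, so plum ∉ Z.
Checking each element this way leaves Z(Γ) = {navy}.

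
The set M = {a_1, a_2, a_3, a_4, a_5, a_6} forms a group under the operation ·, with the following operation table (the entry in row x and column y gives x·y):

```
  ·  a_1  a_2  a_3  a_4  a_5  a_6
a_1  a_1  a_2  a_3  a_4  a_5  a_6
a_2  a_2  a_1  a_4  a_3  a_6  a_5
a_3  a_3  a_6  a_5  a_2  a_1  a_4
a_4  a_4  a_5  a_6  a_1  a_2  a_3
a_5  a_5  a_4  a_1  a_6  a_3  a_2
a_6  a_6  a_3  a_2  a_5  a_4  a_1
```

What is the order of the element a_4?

The identity element is a_1 (its row matches the header).
a_4^1 = a_4
a_4^2 = a_4·a_4 = a_1
The first power of a_4 equal to the identity is a_4^2, so ord(a_4) = 2.
(Structurally, M here is isomorphic to the symmetric group S_3.)

2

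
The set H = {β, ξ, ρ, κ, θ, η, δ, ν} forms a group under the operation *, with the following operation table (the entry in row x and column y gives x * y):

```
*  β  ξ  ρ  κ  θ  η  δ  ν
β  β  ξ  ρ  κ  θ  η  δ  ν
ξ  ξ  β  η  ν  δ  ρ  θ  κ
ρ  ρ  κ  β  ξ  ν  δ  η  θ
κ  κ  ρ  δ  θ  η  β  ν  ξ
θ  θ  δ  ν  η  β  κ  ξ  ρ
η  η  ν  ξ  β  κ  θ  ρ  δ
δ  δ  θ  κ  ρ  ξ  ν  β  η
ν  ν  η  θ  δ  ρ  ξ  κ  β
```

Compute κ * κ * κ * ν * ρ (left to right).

κ * κ = θ
θ * κ = η
η * ν = δ
δ * ρ = κ

κ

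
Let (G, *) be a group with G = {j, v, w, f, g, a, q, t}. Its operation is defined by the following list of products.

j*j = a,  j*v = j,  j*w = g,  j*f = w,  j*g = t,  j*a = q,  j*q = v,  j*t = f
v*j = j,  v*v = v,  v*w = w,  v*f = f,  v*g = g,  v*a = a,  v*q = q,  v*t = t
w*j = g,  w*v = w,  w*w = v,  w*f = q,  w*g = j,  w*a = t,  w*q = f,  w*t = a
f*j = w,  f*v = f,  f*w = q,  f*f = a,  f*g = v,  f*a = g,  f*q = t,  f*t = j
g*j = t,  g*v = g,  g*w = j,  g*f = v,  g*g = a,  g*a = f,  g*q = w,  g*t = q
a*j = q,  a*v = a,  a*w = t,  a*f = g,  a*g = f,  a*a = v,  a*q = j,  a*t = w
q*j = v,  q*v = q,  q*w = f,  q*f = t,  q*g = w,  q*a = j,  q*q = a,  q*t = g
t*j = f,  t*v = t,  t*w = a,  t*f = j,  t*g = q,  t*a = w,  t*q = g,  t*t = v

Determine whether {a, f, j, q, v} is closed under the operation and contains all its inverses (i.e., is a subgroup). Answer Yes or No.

f*a = g, which is not in {a, f, j, q, v}.
The subset is not closed under *, so it is not a subgroup.

No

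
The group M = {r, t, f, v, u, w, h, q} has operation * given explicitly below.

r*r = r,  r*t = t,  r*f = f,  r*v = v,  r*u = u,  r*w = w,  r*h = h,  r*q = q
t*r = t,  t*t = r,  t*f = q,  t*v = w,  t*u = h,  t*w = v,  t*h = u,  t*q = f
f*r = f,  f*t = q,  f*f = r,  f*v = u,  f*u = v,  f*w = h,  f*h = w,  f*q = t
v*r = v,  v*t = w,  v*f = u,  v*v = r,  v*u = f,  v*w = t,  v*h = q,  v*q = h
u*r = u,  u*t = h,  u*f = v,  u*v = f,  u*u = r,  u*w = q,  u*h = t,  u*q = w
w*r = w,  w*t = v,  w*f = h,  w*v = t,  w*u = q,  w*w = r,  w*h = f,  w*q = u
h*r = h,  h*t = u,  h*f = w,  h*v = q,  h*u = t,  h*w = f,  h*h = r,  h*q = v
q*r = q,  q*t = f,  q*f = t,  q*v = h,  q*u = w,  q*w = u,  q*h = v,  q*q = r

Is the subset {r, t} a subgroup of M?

{r, t} contains the identity r.
Checking products: every product of two elements of {r, t} (read from the table) lies in {r, t}, so the set is closed.
In a finite group, a nonempty closed subset is a subgroup. So {r, t} ≤ M.

Yes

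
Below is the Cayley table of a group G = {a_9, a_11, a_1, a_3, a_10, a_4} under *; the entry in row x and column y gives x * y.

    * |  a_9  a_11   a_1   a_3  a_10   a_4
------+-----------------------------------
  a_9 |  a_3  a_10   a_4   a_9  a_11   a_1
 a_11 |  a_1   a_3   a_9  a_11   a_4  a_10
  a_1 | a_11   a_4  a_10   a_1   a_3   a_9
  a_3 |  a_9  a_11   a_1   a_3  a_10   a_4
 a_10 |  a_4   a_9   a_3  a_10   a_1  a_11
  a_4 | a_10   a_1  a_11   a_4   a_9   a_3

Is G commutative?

No

a_10 * a_11 = a_9 but a_11 * a_10 = a_4.
Since a_10 and a_11 do not commute, G is not abelian.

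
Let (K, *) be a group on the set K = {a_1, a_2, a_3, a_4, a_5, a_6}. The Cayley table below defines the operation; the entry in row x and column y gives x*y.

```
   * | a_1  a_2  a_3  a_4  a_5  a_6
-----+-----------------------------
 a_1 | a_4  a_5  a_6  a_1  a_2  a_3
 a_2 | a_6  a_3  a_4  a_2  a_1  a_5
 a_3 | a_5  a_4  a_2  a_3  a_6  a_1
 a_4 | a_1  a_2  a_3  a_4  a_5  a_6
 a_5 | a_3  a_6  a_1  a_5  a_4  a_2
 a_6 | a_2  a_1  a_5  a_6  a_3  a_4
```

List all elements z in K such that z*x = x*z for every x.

{a_4}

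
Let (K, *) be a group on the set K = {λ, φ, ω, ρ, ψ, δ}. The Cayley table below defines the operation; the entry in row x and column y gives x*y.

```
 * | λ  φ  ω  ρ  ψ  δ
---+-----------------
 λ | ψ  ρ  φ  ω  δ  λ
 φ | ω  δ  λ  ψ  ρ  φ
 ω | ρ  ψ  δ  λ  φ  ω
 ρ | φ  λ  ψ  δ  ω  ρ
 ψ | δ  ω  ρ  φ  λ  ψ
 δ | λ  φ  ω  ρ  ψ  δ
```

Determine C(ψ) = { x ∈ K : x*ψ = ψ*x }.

{δ, λ, ψ}

Compare row ψ with column ψ entry by entry.
λ*ψ = δ = ψ*λ, so λ commutes with ψ.
φ*ψ = ρ but ψ*φ = ω, so φ does not.
Collecting the elements that commute with ψ: C(ψ) = {δ, λ, ψ}.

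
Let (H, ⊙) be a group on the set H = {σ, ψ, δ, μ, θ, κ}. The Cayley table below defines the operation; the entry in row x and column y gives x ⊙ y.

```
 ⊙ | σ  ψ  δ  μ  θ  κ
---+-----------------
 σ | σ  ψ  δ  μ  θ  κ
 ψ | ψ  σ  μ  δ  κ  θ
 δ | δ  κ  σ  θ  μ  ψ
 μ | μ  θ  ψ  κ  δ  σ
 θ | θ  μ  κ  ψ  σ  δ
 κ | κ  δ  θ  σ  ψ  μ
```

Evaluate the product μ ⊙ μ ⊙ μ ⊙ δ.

μ ⊙ μ = κ
κ ⊙ μ = σ
σ ⊙ δ = δ

δ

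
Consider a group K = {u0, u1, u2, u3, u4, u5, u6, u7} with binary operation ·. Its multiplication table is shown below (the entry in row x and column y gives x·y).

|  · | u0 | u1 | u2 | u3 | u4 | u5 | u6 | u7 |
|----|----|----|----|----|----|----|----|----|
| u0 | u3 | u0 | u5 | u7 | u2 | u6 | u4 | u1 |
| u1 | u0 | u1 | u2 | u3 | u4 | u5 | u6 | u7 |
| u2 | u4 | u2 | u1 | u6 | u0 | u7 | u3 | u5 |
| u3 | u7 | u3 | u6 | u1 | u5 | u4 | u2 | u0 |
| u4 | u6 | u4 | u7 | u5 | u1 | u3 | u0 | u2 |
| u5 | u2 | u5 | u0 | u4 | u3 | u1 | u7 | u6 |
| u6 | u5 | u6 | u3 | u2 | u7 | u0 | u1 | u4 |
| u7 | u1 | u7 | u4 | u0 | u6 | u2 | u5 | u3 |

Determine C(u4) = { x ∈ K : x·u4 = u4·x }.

{u1, u3, u4, u5}

Compare row u4 with column u4 entry by entry.
u3·u4 = u5 = u4·u3, so u3 commutes with u4.
u0·u4 = u2 but u4·u0 = u6, so u0 does not.
Collecting the elements that commute with u4: C(u4) = {u1, u3, u4, u5}.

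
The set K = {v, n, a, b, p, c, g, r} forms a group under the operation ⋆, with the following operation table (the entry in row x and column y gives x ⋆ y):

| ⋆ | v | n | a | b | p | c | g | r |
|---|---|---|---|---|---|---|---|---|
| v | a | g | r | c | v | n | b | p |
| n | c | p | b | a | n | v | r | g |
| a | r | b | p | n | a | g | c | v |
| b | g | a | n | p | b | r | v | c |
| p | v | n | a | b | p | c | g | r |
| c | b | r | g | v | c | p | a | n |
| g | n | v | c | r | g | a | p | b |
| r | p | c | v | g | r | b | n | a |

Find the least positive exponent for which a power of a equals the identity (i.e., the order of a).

The identity element is p (its row matches the header).
a^1 = a
a^2 = a ⋆ a = p
The first power of a equal to the identity is a^2, so ord(a) = 2.

2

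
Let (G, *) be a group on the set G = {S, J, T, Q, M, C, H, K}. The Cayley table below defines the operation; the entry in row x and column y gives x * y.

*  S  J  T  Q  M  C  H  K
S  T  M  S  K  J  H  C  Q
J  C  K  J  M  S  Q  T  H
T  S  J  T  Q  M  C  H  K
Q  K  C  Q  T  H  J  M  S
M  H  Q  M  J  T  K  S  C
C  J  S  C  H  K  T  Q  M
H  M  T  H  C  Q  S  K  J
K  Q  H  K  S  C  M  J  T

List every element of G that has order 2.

Identity is T. Compute the order of each non-identity element by repeated multiplication:
  S: S → T  (order 2)
  J: J → K → H → T  (order 4)
  Q: Q → T  (order 2)
  M: M → T  (order 2)
  C: C → T  (order 2)
  H: H → K → J → T  (order 4)
  K: K → T  (order 2)
Elements of order 2: {C, K, M, Q, S}.

{C, K, M, Q, S}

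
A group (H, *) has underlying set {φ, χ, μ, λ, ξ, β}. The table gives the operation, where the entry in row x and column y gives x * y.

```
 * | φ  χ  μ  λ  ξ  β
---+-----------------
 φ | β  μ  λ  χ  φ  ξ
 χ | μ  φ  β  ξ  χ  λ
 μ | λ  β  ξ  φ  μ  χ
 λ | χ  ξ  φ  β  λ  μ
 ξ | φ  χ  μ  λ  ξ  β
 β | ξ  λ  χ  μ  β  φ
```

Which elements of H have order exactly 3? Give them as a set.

Identity is ξ. Compute the order of each non-identity element by repeated multiplication:
  φ: φ → β → ξ  (order 3)
  χ: χ → φ → μ → β → λ → ξ  (order 6)
  μ: μ → ξ  (order 2)
  λ: λ → β → μ → φ → χ → ξ  (order 6)
  β: β → φ → ξ  (order 3)
Elements of order 3: {β, φ}.

{β, φ}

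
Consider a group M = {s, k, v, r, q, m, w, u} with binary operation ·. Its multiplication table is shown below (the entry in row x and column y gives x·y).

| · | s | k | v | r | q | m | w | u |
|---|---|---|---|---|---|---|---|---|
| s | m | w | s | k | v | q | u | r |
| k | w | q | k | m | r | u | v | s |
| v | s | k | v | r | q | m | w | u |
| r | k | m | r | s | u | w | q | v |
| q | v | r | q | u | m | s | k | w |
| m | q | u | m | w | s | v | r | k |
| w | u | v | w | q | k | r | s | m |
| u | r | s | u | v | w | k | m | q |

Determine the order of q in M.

4

The identity element is v (its row matches the header).
q^1 = q
q^2 = q·q = m
q^3 = m·q = s
q^4 = s·q = v
The first power of q equal to the identity is q^4, so ord(q) = 4.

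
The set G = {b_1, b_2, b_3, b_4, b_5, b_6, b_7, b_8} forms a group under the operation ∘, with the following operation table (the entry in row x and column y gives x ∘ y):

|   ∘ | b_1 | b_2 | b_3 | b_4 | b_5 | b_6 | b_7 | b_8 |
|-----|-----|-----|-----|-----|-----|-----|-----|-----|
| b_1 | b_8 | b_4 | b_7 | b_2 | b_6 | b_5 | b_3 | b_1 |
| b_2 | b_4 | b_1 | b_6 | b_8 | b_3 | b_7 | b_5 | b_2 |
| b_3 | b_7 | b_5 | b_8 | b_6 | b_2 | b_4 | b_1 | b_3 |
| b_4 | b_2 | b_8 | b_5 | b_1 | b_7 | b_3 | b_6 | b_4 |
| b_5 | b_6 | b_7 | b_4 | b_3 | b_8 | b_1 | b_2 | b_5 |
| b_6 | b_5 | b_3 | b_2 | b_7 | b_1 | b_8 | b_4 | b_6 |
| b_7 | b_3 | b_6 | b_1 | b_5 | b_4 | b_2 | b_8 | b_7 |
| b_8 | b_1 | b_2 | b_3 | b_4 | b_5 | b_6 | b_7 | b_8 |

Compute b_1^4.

b_1^1 = b_1
b_1^2 = b_1 ∘ b_1 = b_8
b_1^3 = b_8 ∘ b_1 = b_1
b_1^4 = b_1 ∘ b_1 = b_8
(Structurally, G here is isomorphic to the dihedral group D_4.)

b_8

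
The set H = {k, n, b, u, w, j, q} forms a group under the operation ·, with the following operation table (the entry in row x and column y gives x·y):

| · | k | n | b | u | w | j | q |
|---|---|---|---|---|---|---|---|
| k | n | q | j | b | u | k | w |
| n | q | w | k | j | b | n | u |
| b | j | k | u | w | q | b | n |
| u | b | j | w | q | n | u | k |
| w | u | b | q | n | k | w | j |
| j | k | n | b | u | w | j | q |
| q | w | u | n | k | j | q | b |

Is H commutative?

Yes

Check whether the table is symmetric across its main diagonal.
Every entry (row x, col y) equals the entry (row y, col x), so H is abelian.
(In fact H ≅ the cyclic group Z_7.)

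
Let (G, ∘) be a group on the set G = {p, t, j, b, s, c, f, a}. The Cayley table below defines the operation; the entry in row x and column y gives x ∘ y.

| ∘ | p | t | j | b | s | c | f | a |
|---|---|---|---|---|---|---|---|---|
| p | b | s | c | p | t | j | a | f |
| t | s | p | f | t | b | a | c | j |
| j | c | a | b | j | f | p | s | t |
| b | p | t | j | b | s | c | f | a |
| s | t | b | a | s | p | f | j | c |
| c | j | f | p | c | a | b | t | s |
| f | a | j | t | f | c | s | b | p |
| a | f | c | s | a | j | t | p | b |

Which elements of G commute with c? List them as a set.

{b, c, j, p}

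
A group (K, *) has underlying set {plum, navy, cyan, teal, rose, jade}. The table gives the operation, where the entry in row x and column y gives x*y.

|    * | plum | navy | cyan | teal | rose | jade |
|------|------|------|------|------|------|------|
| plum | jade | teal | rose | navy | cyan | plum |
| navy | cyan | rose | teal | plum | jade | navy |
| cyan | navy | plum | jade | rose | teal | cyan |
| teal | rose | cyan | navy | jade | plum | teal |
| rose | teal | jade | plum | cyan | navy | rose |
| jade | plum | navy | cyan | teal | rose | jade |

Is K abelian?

rose*cyan = plum but cyan*rose = teal.
Since rose and cyan do not commute, K is not abelian.

No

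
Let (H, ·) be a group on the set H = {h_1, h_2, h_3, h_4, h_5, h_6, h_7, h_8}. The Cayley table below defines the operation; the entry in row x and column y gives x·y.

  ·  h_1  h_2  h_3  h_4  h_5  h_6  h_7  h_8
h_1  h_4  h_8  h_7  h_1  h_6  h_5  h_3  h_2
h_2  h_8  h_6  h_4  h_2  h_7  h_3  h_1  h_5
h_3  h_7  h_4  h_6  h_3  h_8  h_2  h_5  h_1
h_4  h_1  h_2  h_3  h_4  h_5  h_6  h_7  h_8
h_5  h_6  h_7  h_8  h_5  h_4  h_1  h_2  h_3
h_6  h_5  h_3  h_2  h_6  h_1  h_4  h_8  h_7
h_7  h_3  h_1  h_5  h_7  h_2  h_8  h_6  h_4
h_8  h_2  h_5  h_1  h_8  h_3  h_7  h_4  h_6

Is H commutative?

Yes

Check whether the table is symmetric across its main diagonal.
Every entry (row x, col y) equals the entry (row y, col x), so H is abelian.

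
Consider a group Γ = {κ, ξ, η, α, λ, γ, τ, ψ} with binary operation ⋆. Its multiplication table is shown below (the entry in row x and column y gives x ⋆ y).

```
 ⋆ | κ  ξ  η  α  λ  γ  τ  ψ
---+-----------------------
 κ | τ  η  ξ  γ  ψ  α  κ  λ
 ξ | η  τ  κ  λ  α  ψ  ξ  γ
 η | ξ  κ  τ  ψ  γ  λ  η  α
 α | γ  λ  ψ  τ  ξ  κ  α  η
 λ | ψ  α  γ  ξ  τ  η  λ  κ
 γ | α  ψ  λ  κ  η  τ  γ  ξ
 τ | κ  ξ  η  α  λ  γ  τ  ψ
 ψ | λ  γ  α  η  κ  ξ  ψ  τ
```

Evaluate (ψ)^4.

τ

ψ^1 = ψ
ψ^2 = ψ ⋆ ψ = τ
ψ^3 = τ ⋆ ψ = ψ
ψ^4 = ψ ⋆ ψ = τ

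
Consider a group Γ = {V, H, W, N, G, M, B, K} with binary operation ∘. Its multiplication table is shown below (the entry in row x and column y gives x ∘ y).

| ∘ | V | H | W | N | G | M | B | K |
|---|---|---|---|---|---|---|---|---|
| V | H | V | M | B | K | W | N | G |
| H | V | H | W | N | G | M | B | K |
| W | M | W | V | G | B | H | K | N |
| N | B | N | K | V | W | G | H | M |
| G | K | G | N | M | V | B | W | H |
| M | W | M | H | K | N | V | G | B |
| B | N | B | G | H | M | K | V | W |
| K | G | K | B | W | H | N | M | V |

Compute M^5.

M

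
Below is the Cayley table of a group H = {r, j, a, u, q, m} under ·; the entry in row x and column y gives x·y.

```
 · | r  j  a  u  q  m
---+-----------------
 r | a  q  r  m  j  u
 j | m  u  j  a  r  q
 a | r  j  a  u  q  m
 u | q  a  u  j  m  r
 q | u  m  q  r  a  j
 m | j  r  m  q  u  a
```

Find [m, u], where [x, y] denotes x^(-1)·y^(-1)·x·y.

j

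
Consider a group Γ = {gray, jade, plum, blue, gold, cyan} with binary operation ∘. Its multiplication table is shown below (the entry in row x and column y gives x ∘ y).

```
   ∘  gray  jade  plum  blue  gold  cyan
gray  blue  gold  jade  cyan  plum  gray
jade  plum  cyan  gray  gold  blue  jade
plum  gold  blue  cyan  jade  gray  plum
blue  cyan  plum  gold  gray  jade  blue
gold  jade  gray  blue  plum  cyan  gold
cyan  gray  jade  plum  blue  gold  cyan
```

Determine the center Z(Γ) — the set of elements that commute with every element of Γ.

{cyan}

An element z is central iff its row equals its column in the table.
For gold: gold ∘ gray = jade ≠ plum = gray ∘ gold, so gold ∉ Z.
Checking each element this way leaves Z(Γ) = {cyan}.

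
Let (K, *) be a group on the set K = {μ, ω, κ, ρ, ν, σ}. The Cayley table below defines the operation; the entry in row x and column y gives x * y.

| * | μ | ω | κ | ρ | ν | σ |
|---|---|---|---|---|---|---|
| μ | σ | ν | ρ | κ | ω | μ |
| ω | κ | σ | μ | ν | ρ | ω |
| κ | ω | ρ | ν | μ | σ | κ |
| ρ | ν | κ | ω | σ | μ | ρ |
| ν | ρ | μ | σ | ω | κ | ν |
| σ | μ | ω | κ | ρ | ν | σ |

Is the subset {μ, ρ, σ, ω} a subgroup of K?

ω * μ = κ, which is not in {μ, ρ, σ, ω}.
The subset is not closed under *, so it is not a subgroup.

No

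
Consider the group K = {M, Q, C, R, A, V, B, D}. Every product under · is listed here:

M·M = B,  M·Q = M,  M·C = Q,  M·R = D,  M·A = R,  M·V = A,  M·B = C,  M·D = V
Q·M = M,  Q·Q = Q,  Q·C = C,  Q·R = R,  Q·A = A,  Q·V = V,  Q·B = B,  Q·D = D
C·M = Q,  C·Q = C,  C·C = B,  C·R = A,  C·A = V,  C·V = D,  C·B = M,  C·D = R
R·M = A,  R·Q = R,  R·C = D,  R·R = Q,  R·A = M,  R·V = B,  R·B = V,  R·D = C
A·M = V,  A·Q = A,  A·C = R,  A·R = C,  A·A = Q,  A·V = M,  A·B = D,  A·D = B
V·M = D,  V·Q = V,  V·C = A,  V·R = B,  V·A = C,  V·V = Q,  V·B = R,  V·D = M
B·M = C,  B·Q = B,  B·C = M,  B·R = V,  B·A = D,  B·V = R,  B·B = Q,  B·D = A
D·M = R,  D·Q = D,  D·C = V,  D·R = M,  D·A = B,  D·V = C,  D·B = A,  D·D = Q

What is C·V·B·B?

D

C·V = D
D·B = A
A·B = D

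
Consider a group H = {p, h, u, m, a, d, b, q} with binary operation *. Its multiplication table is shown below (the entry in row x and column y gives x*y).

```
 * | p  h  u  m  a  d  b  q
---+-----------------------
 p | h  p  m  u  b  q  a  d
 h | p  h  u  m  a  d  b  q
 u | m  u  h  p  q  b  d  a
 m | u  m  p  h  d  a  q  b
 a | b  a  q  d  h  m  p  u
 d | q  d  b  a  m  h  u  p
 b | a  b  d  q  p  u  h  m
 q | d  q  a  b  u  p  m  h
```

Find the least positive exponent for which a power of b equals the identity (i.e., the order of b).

The identity element is h (its row matches the header).
b^1 = b
b^2 = b*b = h
The first power of b equal to the identity is b^2, so ord(b) = 2.

2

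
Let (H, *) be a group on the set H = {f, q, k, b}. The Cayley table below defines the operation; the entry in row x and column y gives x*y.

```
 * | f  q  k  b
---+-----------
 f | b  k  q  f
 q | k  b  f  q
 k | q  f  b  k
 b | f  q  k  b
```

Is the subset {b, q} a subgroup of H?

{b, q} contains the identity b.
Checking products: every product of two elements of {b, q} (read from the table) lies in {b, q}, so the set is closed.
In a finite group, a nonempty closed subset is a subgroup. So {b, q} ≤ H.

Yes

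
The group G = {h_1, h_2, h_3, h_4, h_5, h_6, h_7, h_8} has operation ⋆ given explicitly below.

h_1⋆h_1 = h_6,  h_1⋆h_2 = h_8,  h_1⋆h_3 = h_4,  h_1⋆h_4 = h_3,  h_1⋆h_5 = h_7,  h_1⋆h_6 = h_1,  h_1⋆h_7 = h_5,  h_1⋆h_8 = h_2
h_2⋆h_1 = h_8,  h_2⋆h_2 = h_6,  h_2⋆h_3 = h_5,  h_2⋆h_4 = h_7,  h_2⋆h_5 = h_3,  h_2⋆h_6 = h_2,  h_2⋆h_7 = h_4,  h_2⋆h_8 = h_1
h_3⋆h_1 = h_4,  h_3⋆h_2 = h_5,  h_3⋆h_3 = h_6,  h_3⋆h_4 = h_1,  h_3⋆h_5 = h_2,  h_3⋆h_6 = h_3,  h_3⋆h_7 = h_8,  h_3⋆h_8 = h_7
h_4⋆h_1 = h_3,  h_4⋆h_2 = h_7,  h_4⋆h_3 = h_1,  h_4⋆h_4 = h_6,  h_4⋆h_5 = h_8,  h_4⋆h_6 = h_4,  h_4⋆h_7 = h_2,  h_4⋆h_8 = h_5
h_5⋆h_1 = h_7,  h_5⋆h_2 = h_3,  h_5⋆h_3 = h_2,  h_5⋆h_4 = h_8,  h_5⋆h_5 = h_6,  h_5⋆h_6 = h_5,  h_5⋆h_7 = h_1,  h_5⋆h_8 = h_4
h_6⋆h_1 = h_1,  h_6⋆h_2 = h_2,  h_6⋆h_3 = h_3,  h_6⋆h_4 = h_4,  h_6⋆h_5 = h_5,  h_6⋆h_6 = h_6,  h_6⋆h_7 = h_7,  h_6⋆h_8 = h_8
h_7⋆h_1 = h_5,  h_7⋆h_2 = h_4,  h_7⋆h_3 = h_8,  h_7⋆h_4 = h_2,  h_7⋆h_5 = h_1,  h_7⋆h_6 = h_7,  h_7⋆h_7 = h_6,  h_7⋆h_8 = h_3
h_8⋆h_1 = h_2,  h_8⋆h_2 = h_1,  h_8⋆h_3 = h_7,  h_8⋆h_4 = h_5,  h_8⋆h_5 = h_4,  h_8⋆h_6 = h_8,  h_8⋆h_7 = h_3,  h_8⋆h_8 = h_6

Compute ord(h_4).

The identity element is h_6 (its row matches the header).
h_4^1 = h_4
h_4^2 = h_4 ⋆ h_4 = h_6
The first power of h_4 equal to the identity is h_4^2, so ord(h_4) = 2.

2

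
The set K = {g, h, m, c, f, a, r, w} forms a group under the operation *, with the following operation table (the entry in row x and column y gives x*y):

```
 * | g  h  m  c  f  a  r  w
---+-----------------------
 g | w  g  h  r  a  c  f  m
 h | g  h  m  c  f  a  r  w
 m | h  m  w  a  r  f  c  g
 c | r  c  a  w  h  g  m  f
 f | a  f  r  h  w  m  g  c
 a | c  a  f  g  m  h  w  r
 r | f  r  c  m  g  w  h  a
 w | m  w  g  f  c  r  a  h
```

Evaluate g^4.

g^1 = g
g^2 = g*g = w
g^3 = w*g = m
g^4 = m*g = h

h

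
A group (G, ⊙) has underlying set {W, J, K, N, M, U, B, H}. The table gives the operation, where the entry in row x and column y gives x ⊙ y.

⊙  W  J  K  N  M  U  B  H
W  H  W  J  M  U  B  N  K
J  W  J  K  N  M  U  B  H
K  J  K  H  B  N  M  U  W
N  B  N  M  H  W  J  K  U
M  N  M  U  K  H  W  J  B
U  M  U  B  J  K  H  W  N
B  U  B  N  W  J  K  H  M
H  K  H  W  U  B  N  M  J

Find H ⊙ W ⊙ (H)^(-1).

W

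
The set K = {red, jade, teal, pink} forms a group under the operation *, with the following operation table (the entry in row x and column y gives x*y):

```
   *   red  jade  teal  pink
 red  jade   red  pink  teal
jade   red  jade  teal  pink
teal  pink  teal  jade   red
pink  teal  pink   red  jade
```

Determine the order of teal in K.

The identity element is jade (its row matches the header).
teal^1 = teal
teal^2 = teal*teal = jade
The first power of teal equal to the identity is teal^2, so ord(teal) = 2.

2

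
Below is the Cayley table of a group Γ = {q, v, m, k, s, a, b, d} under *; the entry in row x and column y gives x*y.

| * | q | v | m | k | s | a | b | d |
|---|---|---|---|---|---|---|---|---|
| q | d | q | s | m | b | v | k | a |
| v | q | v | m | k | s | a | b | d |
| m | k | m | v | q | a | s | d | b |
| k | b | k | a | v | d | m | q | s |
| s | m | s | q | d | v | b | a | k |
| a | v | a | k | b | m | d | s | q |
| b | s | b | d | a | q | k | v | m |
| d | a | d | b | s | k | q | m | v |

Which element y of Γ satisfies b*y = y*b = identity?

b

First locate the identity: row v matches the header, so v is the identity.
Scan row b for v: b*b = v. Hence b^(-1) = b.
(Structurally, Γ here is isomorphic to the dihedral group D_4.)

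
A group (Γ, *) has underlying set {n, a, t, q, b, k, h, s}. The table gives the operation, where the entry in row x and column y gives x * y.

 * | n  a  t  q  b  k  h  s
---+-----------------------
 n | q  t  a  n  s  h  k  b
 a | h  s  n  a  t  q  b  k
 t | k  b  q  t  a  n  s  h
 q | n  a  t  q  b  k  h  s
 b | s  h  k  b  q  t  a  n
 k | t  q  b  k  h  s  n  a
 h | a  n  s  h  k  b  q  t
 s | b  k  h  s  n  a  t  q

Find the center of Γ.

{q, s}

An element z is central iff its row equals its column in the table.
For t: t * k = n ≠ b = k * t, so t ∉ Z.
Checking each element this way leaves Z(Γ) = {q, s}.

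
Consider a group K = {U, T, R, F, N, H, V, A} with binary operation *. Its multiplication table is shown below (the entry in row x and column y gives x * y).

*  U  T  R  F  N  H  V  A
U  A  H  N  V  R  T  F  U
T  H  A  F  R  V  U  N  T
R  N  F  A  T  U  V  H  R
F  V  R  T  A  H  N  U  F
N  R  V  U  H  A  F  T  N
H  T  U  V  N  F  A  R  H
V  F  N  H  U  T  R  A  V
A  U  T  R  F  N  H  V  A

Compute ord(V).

2

The identity element is A (its row matches the header).
V^1 = V
V^2 = V * V = A
The first power of V equal to the identity is V^2, so ord(V) = 2.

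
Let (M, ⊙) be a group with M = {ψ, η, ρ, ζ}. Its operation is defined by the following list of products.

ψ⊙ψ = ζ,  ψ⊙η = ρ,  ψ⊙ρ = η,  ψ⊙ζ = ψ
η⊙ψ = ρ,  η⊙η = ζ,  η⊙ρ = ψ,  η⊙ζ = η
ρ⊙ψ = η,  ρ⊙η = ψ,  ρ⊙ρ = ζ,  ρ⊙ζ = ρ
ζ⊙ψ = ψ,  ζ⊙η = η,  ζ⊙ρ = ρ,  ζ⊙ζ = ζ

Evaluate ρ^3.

ρ^1 = ρ
ρ^2 = ρ ⊙ ρ = ζ
ρ^3 = ζ ⊙ ρ = ρ

ρ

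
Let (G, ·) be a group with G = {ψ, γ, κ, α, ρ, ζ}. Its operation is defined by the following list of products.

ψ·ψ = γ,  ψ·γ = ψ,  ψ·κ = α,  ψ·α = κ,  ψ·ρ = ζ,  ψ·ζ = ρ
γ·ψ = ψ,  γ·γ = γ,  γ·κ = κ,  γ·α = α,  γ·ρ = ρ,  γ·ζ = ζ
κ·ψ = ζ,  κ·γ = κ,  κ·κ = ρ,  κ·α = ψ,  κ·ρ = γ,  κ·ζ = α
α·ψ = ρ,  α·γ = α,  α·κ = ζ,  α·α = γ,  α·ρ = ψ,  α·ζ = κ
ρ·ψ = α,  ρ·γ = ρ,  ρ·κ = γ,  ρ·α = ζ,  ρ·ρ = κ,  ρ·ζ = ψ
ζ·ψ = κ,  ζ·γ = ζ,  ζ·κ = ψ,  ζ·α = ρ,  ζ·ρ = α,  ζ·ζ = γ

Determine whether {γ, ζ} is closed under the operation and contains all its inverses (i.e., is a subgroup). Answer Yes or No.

{γ, ζ} contains the identity γ.
Checking products: every product of two elements of {γ, ζ} (read from the table) lies in {γ, ζ}, so the set is closed.
In a finite group, a nonempty closed subset is a subgroup. So {γ, ζ} ≤ G.

Yes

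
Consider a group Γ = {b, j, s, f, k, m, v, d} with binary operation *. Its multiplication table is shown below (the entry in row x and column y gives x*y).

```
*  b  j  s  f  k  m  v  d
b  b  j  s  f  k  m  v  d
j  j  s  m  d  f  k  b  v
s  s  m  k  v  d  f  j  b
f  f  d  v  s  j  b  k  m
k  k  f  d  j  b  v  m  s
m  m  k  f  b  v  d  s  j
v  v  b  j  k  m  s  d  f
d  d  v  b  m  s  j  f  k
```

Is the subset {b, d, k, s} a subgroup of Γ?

Yes

{b, d, k, s} contains the identity b.
Checking products: every product of two elements of {b, d, k, s} (read from the table) lies in {b, d, k, s}, so the set is closed.
In a finite group, a nonempty closed subset is a subgroup. So {b, d, k, s} ≤ Γ.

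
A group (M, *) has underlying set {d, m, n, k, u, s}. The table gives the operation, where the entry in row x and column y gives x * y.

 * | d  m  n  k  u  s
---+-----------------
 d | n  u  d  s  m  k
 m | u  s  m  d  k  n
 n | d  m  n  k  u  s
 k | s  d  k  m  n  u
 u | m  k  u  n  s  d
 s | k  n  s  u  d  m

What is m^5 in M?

m^1 = m
m^2 = m * m = s
m^3 = s * m = n
m^4 = n * m = m
m^5 = m * m = s

s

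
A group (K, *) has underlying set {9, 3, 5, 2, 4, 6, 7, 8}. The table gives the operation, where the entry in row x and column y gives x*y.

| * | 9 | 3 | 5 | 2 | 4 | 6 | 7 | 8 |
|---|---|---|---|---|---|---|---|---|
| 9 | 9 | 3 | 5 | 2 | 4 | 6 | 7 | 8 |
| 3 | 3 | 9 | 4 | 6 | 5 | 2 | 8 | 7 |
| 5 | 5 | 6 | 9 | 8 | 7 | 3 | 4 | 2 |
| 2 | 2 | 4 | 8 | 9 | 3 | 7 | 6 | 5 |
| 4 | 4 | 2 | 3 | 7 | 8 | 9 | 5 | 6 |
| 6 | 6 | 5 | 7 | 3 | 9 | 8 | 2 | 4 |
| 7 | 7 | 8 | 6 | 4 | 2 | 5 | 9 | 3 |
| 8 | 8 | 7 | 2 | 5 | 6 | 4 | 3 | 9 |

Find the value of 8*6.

4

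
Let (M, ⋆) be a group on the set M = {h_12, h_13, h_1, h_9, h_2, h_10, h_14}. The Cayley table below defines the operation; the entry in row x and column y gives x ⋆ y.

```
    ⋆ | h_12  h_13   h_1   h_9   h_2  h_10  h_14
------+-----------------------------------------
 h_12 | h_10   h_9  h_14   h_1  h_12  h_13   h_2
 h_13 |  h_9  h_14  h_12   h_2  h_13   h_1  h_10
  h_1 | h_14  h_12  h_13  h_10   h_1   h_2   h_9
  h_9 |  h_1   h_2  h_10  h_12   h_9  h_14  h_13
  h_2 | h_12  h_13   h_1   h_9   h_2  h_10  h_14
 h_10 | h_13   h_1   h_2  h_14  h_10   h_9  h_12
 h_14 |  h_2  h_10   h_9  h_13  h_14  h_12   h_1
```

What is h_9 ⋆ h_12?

h_1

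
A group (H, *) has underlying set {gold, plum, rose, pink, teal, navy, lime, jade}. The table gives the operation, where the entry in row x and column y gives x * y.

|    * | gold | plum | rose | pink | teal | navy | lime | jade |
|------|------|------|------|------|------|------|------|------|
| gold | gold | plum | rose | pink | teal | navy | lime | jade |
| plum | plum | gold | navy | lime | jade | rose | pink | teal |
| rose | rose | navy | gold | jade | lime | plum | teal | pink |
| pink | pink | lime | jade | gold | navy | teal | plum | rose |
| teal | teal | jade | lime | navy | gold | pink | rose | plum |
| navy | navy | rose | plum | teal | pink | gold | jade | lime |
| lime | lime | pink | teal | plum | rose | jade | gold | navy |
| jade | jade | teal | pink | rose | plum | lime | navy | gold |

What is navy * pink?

teal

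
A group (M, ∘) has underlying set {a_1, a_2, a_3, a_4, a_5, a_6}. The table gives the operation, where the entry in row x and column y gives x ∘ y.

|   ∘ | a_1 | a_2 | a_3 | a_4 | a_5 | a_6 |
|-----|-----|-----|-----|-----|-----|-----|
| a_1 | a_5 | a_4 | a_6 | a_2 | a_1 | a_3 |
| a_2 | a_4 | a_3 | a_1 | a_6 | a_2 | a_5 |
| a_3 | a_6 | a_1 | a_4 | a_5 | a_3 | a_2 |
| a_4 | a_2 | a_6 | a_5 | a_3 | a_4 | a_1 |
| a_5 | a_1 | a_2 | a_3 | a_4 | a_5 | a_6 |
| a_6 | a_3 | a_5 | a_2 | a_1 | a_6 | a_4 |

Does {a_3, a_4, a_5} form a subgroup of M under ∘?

{a_3, a_4, a_5} contains the identity a_5.
Checking products: every product of two elements of {a_3, a_4, a_5} (read from the table) lies in {a_3, a_4, a_5}, so the set is closed.
In a finite group, a nonempty closed subset is a subgroup. So {a_3, a_4, a_5} ≤ M.

Yes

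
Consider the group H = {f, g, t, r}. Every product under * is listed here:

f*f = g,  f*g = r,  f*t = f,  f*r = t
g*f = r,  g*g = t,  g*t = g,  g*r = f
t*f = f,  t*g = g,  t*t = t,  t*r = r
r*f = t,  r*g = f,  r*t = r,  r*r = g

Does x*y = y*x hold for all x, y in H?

Check whether the table is symmetric across its main diagonal.
Every entry (row x, col y) equals the entry (row y, col x), so H is abelian.
(In fact H ≅ the cyclic group Z_4.)

Yes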